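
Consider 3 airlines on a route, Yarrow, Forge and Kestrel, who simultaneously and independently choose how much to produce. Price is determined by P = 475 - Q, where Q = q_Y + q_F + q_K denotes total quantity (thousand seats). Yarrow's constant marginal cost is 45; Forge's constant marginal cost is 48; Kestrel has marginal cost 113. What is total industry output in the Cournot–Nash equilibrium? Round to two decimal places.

304.75

Yarrow's profit: π_Y = (475 - Q)q_Y - (45q_Y). Setting ∂π_Y/∂q_Y = 0: 430 - 2q_Y - (q_F + q_K) = 0.
Forge's profit: π_F = (475 - Q)q_F - (48q_F). Setting ∂π_F/∂q_F = 0: 427 - 2q_F - (q_Y + q_K) = 0.
Kestrel's first-order condition: 362 - 2q_K - (q_Y + q_F) = 0.
Adding the 3 conditions: 1219 − 2Q − 2Q = 0, i.e. Q = 1219/4.
Back-substituting: q_Y = (430 − 1219/4) = 501/4, q_F = (427 − 1219/4) = 489/4, q_K = (362 − 1219/4) = 229/4.
Total output Q = 501/4 + 489/4 + 229/4 = 1219/4.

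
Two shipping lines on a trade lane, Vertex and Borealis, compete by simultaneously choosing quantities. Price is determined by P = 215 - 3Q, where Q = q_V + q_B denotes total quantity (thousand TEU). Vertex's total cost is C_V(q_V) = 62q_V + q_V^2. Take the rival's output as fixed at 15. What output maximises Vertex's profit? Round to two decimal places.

13.50

With the rival's output fixed at 15, Vertex's profit is π_V = (215 - 3·15 - 3q_V)q_V - (62q_V + q_V²) = (170 - 3q_V)q_V - (62q_V + q_V²).
∂π_V/∂q_V = 108 - 8q_V = 0, so q_V = 27/2.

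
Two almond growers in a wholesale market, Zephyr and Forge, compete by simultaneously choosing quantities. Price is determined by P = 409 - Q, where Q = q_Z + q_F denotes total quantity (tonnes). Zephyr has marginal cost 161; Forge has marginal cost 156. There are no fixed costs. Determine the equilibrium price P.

Zephyr's profit: π_Z = (409 - Q)q_Z - (161q_Z). Setting ∂π_Z/∂q_Z = 0: 248 - 2q_Z - (q_F) = 0.
Forge's first-order condition: 253 - 2q_F - (q_Z) = 0.
Rearranging gives the reaction functions q_Z = (248 - q_F)/2 and q_F = (253 - q_Z)/2.
Substituting one into the other gives q_Z = 81 and q_F = 86.
Total output Q = 167, so price P = 409 - 167 = 242.

242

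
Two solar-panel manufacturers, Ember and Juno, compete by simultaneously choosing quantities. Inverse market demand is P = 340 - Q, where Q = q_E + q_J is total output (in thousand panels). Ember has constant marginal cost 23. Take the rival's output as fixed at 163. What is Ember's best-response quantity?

77

With the rival's output fixed at 163, Ember's profit is π_E = (340 - 163 - q_E)q_E - (23q_E) = (177 - q_E)q_E - (23q_E).
∂π_E/∂q_E = 154 - 2q_E = 0, so q_E = 77.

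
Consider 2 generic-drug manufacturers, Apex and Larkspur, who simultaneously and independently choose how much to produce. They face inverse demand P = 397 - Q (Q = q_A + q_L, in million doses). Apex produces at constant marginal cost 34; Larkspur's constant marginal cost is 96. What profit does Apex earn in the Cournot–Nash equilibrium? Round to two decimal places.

Apex's profit: π_A = (397 - Q)q_A - (34q_A). Setting ∂π_A/∂q_A = 0: 363 - 2q_A - (q_L) = 0.
Larkspur's first-order condition: 301 - 2q_L - (q_A) = 0.
Best responses: q_A = (363 - q_L)/2, q_L = (301 - q_A)/2.
Substituting one into the other gives q_A = 425/3 and q_L = 239/3.
Price P = 397 - 664/3 = 527/3.
Apex's profit: (527/3 - 34)·(425/3) = 20069.4444.

20069.44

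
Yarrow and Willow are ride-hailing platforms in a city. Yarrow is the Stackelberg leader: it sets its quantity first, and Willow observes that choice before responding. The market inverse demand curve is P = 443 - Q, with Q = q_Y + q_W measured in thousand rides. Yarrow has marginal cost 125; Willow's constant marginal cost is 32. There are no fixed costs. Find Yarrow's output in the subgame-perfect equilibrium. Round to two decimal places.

Solve by backward induction. Given q_Y, the follower Willow maximises π_W = (443 - q_Y - q_W)q_W - 32q_W.
Setting the follower's marginal profit to zero, 411 - q_Y - 2q_W = 0, i.e. q_W = (411 - q_Y)/2.
Yarrow substitutes q_W(q_Y) into its own profit: π_Y = q_Y(443 - q_Y - (411 - q_Y)/2) - 125q_Y = (475/2 - (1/2)q_Y)q_Y - 125q_Y.
Leader FOC: 225/2 - q_Y = 0, so q_Y = 225/2.
Then q_W = (411 - 225/2)/2 = 597/4.

112.50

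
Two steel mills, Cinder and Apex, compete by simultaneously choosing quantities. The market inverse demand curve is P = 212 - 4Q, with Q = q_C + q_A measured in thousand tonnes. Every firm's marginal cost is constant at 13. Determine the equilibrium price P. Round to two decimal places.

Each firm earns π_i = (212 - 4Q)q_i - 13q_i.
First-order condition (treating rivals' output as given): 199 - 8q_i - 4q_j = 0.
With identical firms every q_j equals q_i, so q_j = q_i and 199 = 12q_i, giving q_i = 199/12.
Total output Q = 199/6, so price P = 212 - 4·(199/6) = 238/3.

79.33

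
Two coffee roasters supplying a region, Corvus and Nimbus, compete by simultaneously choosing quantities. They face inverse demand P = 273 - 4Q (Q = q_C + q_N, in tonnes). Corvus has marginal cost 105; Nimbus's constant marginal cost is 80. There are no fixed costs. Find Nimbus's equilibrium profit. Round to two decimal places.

Corvus's profit: π_C = (273 - 4Q)q_C - (105q_C). Setting ∂π_C/∂q_C = 0: 168 - 8q_C - 4(q_N) = 0.
Nimbus's first-order condition: 193 - 8q_N - 4(q_C) = 0.
Best responses: q_C = (168 - 4q_N)/8, q_N = (193 - 4q_C)/8.
Substituting one into the other gives q_C = 143/12 and q_N = 109/6.
Price P = 273 - 4·(361/12) = 458/3.
Nimbus's profit: (458/3 - 80)·(109/6) = 1320.1111.

1320.11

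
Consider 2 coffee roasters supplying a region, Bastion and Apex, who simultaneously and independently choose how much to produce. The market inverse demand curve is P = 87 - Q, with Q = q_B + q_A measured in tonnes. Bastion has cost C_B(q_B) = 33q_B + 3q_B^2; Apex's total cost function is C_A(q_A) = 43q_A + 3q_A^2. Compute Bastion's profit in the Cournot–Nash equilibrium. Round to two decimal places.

Bastion's profit: π_B = (87 - Q)q_B - (33q_B + 3q_B²). Setting ∂π_B/∂q_B = 0: 54 - 8q_B - (q_A) = 0.
Apex's profit: π_A = (87 - Q)q_A - (43q_A + 3q_A²). Setting ∂π_A/∂q_A = 0: 44 - 8q_A - (q_B) = 0.
Best responses: q_B = (54 - q_A)/8, q_A = (44 - q_B)/8.
Substituting one into the other gives q_B = 388/63 and q_A = 298/63.
Price P = 87 - 98/9 = 685/9.
Bastion's profit: (685/9)·(388/63) - 33·(388/63) - 3(388/63)² = 151.7198.

151.72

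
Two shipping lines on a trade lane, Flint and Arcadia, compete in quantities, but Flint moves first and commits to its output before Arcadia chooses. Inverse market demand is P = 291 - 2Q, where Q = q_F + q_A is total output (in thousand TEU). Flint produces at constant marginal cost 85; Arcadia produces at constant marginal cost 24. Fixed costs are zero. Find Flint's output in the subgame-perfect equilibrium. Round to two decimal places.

36.25

Solve by backward induction. Given q_F, the follower Arcadia maximises π_A = (291 - 2q_F - 2q_A)q_A - 24q_A.
Setting the follower's marginal profit to zero, 267 - 2q_F - 4q_A = 0, i.e. q_A = (267 - 2q_F)/4.
The leader anticipates this reaction. Substituting into P = 291 - 2Q gives P = 315/2 - q_F, so π_F = (315/2 - q_F)q_F - 85q_F.
Maximising: ∂π_F/∂q_F = 145/2 - 2q_F = 0, giving q_F = 145/4.
Then q_A = (267 - 2·(145/4))/4 = 389/8.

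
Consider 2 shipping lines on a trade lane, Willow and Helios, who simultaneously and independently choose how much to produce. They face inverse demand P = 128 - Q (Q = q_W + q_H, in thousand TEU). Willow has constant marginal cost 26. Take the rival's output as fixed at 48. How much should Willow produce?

With the rival's output fixed at 48, Willow's profit is π_W = (128 - 48 - q_W)q_W - (26q_W) = (80 - q_W)q_W - (26q_W).
∂π_W/∂q_W = 54 - 2q_W = 0, so q_W = 27.

27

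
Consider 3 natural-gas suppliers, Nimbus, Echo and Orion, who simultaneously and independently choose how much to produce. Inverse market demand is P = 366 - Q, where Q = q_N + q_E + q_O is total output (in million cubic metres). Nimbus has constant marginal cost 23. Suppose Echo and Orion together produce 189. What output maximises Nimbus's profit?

With rivals' combined output fixed at 189, Nimbus's profit is π_N = (366 - 189 - q_N)q_N - (23q_N) = (177 - q_N)q_N - (23q_N).
∂π_N/∂q_N = 154 - 2q_N = 0, so q_N = 77.

77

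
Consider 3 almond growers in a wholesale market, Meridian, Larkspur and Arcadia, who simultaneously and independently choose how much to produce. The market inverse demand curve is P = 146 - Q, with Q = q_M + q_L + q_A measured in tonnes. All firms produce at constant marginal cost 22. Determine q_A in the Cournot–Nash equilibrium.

31

A representative firm's profit is π_i = q_i(146 - Q) - 22q_i.
First-order condition (treating rivals' output as given): 124 - 2q_i - Σ_{j≠i} q_j = 0.
By symmetry each firm produces the same amount; substituting Σ_{j≠i} q_j = 2q_i yields q_i = 124/4 = 31.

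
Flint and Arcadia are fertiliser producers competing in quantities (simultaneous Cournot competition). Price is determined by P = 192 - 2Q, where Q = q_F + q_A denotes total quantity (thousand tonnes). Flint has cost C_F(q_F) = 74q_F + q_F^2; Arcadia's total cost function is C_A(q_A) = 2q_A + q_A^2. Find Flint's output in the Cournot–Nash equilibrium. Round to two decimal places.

10.25

Flint's profit: π_F = (192 - 2Q)q_F - (74q_F + q_F²). Setting ∂π_F/∂q_F = 0: 118 - 6q_F - 2(q_A) = 0.
Arcadia's profit: π_A = (192 - 2Q)q_A - (2q_A + q_A²). Setting ∂π_A/∂q_A = 0: 190 - 6q_A - 2(q_F) = 0.
Best responses: q_F = (118 - 2q_A)/6, q_A = (190 - 2q_F)/6.
Solving the pair: q_F = 41/4, q_A = 113/4.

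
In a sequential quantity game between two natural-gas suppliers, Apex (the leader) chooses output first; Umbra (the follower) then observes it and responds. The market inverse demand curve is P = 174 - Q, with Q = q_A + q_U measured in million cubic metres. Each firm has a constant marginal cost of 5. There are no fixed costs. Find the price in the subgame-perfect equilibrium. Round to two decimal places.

47.25

Solve by backward induction. Given q_A, the follower Umbra maximises π_U = (174 - q_A - q_U)q_U - 5q_U.
Follower FOC: 169 - q_A - 2q_U = 0, so q_U(q_A) = (169 - q_A)/2.
Apex substitutes q_U(q_A) into its own profit: π_A = q_A(174 - q_A - (169 - q_A)/2) - 5q_A = (179/2 - (1/2)q_A)q_A - 5q_A.
Leader FOC: 169/2 - q_A = 0, so q_A = 169/2.
Then q_U = (169 - 169/2)/2 = 169/4.
Total output Q = 507/4, so price P = 174 - 507/4 = 189/4.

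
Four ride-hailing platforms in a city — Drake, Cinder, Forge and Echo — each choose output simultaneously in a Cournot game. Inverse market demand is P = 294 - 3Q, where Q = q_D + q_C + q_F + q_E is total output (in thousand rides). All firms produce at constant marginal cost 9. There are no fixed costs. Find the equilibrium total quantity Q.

A representative firm's profit is π_i = q_i(294 - 3Q) - 9q_i.
First-order condition (treating rivals' output as given): 285 - 6q_i - 3·Σ_{j≠i} q_j = 0.
By symmetry each firm produces the same amount; substituting Σ_{j≠i} q_j = 3q_i yields q_i = 285/15 = 19.
Total output Q = 19 + 19 + 19 + 19 = 76.

76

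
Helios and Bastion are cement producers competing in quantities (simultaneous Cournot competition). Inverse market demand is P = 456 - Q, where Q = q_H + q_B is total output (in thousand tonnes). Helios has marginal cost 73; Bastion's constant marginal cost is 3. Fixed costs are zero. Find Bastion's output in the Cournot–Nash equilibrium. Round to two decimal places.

174.33

Helios's profit: π_H = (456 - Q)q_H - (73q_H). Setting ∂π_H/∂q_H = 0: 383 - 2q_H - (q_B) = 0.
Bastion's first-order condition: 453 - 2q_B - (q_H) = 0.
Best responses: q_H = (383 - q_B)/2, q_B = (453 - q_H)/2.
Substituting one into the other gives q_H = 313/3 and q_B = 523/3.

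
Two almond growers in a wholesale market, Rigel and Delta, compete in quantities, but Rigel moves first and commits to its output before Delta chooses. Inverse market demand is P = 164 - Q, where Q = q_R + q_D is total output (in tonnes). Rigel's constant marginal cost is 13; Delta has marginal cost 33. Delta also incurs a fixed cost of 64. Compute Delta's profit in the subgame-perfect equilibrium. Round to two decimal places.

453.56

The follower Delta best-responds to any q_R: π_D = (164 - Q)q_D - 33q_D.
Follower FOC: 131 - q_R - 2q_D = 0, so q_D(q_R) = (131 - q_R)/2.
Rigel substitutes q_D(q_R) into its own profit: π_R = q_R(164 - q_R - (131 - q_R)/2) - 13q_R = (197/2 - (1/2)q_R)q_R - 13q_R.
Leader FOC: 171/2 - q_R = 0, so q_R = 171/2.
Then q_D = (131 - 171/2)/2 = 91/4.
Price P = 164 - 433/4 = 223/4.
Delta's profit: (223/4 - 33)·(91/4) - 64 = 453.5625.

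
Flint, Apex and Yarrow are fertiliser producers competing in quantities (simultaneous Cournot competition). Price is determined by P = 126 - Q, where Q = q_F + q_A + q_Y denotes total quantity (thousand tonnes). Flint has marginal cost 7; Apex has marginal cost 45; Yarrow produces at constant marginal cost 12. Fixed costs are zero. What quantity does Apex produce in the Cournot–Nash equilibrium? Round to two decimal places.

2.50

Flint's profit: π_F = (126 - Q)q_F - (7q_F). Setting ∂π_F/∂q_F = 0: 119 - 2q_F - (q_A + q_Y) = 0.
Apex's profit: π_A = (126 - Q)q_A - (45q_A). Setting ∂π_A/∂q_A = 0: 81 - 2q_A - (q_F + q_Y) = 0.
Yarrow's profit: π_Y = (126 - Q)q_Y - (12q_Y). Setting ∂π_Y/∂q_Y = 0: 114 - 2q_Y - (q_F + q_A) = 0.
Summing all 3 equations gives 314 − 4Q = 0, hence Q = 157/2.
Back-substituting: q_F = (119 − 157/2) = 81/2, q_A = (81 − 157/2) = 5/2, q_Y = (114 − 157/2) = 71/2.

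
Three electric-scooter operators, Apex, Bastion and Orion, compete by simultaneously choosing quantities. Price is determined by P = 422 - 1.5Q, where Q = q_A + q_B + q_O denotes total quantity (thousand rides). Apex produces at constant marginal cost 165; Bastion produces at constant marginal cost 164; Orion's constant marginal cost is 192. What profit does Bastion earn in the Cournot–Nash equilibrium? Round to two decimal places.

3432.04

Apex's profit: π_A = (422 - 1.5Q)q_A - (165q_A). Setting ∂π_A/∂q_A = 0: 257 - 3q_A - (3/2)(q_B + q_O) = 0.
Bastion's first-order condition: 258 - 3q_B - (3/2)(q_A + q_O) = 0.
Orion's profit: π_O = (422 - 1.5Q)q_O - (192q_O). Setting ∂π_O/∂q_O = 0: 230 - 3q_O - (3/2)(q_A + q_B) = 0.
Adding the 3 first-order conditions: 745 − 6Q = 0, so Q = 745/6.
Back-substituting: q_A = (257 − 745/4)/(3/2) = 283/6, q_B = (258 − 745/4)/(3/2) = 287/6, q_O = (230 − 745/4)/(3/2) = 175/6.
Price P = 422 - (3/2)·(745/6) = 943/4.
Bastion's profit: (943/4 - 164)·(287/6) = 3432.0417.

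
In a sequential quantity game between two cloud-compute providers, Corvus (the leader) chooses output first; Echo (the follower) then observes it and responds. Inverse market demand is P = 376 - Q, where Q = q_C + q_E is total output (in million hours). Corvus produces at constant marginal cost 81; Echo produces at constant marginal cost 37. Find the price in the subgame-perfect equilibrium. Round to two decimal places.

143.75

The follower Echo best-responds to any q_C: π_E = (376 - Q)q_E - 37q_E.
∂π_E/∂q_E = 339 - q_C - 2q_E = 0 gives the reaction function q_E = (339 - q_C)/2.
The leader anticipates this reaction. Substituting into P = 376 - Q gives P = 413/2 - (1/2)q_C, so π_C = (413/2 - (1/2)q_C)q_C - 81q_C.
The leader's first-order condition 251/2 - q_C = 0 yields q_C = 251/2.
Then q_E = (339 - 251/2)/2 = 427/4.
Total output Q = 929/4, so price P = 376 - 929/4 = 575/4.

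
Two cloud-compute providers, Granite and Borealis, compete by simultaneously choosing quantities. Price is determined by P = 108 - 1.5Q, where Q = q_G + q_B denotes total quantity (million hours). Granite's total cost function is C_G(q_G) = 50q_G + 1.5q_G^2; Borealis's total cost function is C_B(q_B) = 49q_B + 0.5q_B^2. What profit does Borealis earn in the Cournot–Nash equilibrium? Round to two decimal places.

Granite's profit: π_G = (108 - 1.5Q)q_G - (50q_G + (3/2)q_G²). Setting ∂π_G/∂q_G = 0: 58 - 6q_G - (3/2)(q_B) = 0.
Borealis's profit: π_B = (108 - 1.5Q)q_B - (49q_B + (1/2)q_B²). Setting ∂π_B/∂q_B = 0: 59 - 4q_B - (3/2)(q_G) = 0.
Rearranging gives the reaction functions q_G = (58 - (3/2)q_B)/6 and q_B = (59 - (3/2)q_G)/4.
Solving the pair: q_G = 574/87, q_B = 356/29.
Price P = 108 - (3/2)·(1642/87) = 79.6897.
Borealis's profit: 79.6897·(356/29) - 49·(356/29) - (1/2)(356/29)² = 301.3936.

301.39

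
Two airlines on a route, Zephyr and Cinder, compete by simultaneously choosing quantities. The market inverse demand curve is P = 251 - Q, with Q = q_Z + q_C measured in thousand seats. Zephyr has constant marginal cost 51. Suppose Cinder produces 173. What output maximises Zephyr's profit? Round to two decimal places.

13.50

With the rival's output fixed at 173, Zephyr's profit is π_Z = (251 - 173 - q_Z)q_Z - (51q_Z) = (78 - q_Z)q_Z - (51q_Z).
∂π_Z/∂q_Z = 27 - 2q_Z = 0, so q_Z = 27/2.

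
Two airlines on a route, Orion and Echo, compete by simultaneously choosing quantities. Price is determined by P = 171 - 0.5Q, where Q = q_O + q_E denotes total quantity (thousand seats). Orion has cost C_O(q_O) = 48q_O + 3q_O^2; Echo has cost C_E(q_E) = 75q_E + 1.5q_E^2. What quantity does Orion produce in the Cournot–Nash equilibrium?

16

Orion's profit: π_O = (171 - 0.5Q)q_O - (48q_O + 3q_O²). Setting ∂π_O/∂q_O = 0: 123 - 7q_O - (1/2)(q_E) = 0.
Echo's first-order condition: 96 - 4q_E - (1/2)(q_O) = 0.
Rearranging gives the reaction functions q_O = (123 - (1/2)q_E)/7 and q_E = (96 - (1/2)q_O)/4.
Substituting one into the other gives q_O = 16 and q_E = 22.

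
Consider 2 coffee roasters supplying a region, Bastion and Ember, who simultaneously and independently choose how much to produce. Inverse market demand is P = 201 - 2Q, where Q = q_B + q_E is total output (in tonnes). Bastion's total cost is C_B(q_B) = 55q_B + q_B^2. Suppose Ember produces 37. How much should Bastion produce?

With the rival's output fixed at 37, Bastion's profit is π_B = (201 - 2·37 - 2q_B)q_B - (55q_B + q_B²) = (127 - 2q_B)q_B - (55q_B + q_B²).
∂π_B/∂q_B = 72 - 6q_B = 0, so q_B = 12.

12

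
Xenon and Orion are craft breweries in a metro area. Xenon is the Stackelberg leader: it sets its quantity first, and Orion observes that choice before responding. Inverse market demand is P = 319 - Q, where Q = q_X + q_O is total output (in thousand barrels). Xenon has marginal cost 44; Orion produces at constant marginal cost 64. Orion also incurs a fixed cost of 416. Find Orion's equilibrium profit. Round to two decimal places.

The follower Orion best-responds to any q_X: π_O = (319 - Q)q_O - 64q_O.
Follower FOC: 255 - q_X - 2q_O = 0, so q_O(q_X) = (255 - q_X)/2.
The leader anticipates this reaction. Substituting into P = 319 - Q gives P = 383/2 - (1/2)q_X, so π_X = (383/2 - (1/2)q_X)q_X - 44q_X.
Leader FOC: 295/2 - q_X = 0, so q_X = 295/2.
Then q_O = (255 - 295/2)/2 = 215/4.
Price P = 319 - 805/4 = 471/4.
Orion's profit: (471/4 - 64)·(215/4) - 416 = 2473.0625.

2473.06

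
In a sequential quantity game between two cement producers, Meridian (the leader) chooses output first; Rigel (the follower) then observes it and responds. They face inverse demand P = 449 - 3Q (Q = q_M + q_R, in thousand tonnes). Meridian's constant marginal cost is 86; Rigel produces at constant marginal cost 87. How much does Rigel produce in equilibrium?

30

The follower Rigel best-responds to any q_M: π_R = (449 - 3Q)q_R - 87q_R.
Setting the follower's marginal profit to zero, 362 - 3q_M - 6q_R = 0, i.e. q_R = (362 - 3q_M)/6.
Meridian substitutes q_R(q_M) into its own profit: π_M = q_M(449 - 3q_M - (362 - 3q_M)/2) - 86q_M = (268 - (3/2)q_M)q_M - 86q_M.
Maximising: ∂π_M/∂q_M = 182 - 3q_M = 0, giving q_M = 182/3.
Then q_R = (362 - 3·(182/3))/6 = 30.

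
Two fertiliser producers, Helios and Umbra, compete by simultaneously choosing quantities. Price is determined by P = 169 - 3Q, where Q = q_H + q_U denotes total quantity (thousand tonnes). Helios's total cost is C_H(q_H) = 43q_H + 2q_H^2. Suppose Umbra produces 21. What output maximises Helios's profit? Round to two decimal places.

With the rival's output fixed at 21, Helios's profit is π_H = (169 - 3·21 - 3q_H)q_H - (43q_H + 2q_H²) = (106 - 3q_H)q_H - (43q_H + 2q_H²).
∂π_H/∂q_H = 63 - 10q_H = 0, so q_H = 63/10.

6.30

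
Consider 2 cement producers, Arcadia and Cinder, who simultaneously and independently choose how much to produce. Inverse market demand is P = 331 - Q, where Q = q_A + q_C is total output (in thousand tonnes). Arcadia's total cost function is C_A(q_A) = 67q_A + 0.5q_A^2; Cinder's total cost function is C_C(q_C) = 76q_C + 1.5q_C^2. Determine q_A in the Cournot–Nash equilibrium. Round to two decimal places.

Arcadia's profit: π_A = (331 - Q)q_A - (67q_A + (1/2)q_A²). Setting ∂π_A/∂q_A = 0: 264 - 3q_A - (q_C) = 0.
Cinder's first-order condition: 255 - 5q_C - (q_A) = 0.
So q_A = (264 - q_C)/3 and q_C = (255 - q_A)/5.
Substituting one into the other gives q_A = 1065/14 and q_C = 501/14.

76.07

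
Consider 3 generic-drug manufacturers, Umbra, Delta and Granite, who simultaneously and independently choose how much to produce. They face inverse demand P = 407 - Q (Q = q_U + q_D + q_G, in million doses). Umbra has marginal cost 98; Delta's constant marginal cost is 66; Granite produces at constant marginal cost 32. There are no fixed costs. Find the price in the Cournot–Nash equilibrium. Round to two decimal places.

Umbra's profit: π_U = (407 - Q)q_U - (98q_U). Setting ∂π_U/∂q_U = 0: 309 - 2q_U - (q_D + q_G) = 0.
Delta's profit: π_D = (407 - Q)q_D - (66q_D). Setting ∂π_D/∂q_D = 0: 341 - 2q_D - (q_U + q_G) = 0.
Granite's first-order condition: 375 - 2q_G - (q_U + q_D) = 0.
Adding the 3 first-order conditions: 1025 − 4Q = 0, so Q = 1025/4.
Back-substituting: q_U = (309 − 1025/4) = 211/4, q_D = (341 − 1025/4) = 339/4, q_G = (375 − 1025/4) = 475/4.
Total output Q = 1025/4, so price P = 407 - 1025/4 = 603/4.

150.75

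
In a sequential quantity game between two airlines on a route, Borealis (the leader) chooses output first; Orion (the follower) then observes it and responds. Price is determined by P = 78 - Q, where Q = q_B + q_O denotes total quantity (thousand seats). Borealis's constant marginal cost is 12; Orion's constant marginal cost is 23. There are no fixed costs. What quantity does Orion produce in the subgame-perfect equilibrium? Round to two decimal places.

8.25

Solve by backward induction. Given q_B, the follower Orion maximises π_O = (78 - q_B - q_O)q_O - 23q_O.
∂π_O/∂q_O = 55 - q_B - 2q_O = 0 gives the reaction function q_O = (55 - q_B)/2.
Borealis substitutes q_O(q_B) into its own profit: π_B = q_B(78 - q_B - (55 - q_B)/2) - 12q_B = (101/2 - (1/2)q_B)q_B - 12q_B.
The leader's first-order condition 77/2 - q_B = 0 yields q_B = 77/2.
Then q_O = (55 - 77/2)/2 = 33/4.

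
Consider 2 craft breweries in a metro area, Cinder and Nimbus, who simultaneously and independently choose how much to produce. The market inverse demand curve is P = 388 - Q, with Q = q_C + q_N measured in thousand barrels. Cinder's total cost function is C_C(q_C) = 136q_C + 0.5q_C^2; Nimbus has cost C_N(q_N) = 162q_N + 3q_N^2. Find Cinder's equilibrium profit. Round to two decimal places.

9085.35

Cinder's profit: π_C = (388 - Q)q_C - (136q_C + (1/2)q_C²). Setting ∂π_C/∂q_C = 0: 252 - 3q_C - (q_N) = 0.
Nimbus's first-order condition: 226 - 8q_N - (q_C) = 0.
So q_C = (252 - q_N)/3 and q_N = (226 - q_C)/8.
Substituting one into the other gives q_C = 1790/23 and q_N = 426/23.
Price P = 388 - 96.3478 = 291.6522.
Cinder's profit: 291.6522·(1790/23) - 136·(1790/23) - (1/2)(1790/23)² = 9085.3497.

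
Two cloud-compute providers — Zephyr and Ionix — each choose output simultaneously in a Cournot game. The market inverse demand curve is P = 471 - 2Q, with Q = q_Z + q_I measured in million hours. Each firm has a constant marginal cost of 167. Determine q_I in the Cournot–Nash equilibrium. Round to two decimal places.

50.67

Each firm earns π_i = (471 - 2Q)q_i - 167q_i.
Setting ∂π_i/∂q_i = 0 with rivals' quantities fixed: 304 - 4q_i - 2q_j = 0.
By symmetry each firm produces the same amount; substituting q_j = q_i yields q_i = 304/6 = 152/3.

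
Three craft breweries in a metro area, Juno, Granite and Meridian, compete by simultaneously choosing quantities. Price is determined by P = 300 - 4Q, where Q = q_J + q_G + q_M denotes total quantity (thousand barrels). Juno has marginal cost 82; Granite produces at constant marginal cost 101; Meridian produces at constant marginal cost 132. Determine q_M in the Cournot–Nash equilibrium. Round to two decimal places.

Juno's profit: π_J = (300 - 4Q)q_J - (82q_J). Setting ∂π_J/∂q_J = 0: 218 - 8q_J - 4(q_G + q_M) = 0.
Granite's first-order condition: 199 - 8q_G - 4(q_J + q_M) = 0.
Meridian's profit: π_M = (300 - 4Q)q_M - (132q_M). Setting ∂π_M/∂q_M = 0: 168 - 8q_M - 4(q_J + q_G) = 0.
Adding the 3 first-order conditions: 585 − 16Q = 0, so Q = 585/16.
Back-substituting: q_J = (218 − 585/4)/4 = 287/16, q_G = (199 − 585/4)/4 = 211/16, q_M = (168 − 585/4)/4 = 87/16.

5.44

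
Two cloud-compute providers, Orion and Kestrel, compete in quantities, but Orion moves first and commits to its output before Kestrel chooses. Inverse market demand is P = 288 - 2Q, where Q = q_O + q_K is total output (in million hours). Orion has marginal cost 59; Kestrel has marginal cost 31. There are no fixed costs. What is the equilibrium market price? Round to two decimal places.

109.25

The follower Kestrel best-responds to any q_O: π_K = (288 - 2Q)q_K - 31q_K.
Setting the follower's marginal profit to zero, 257 - 2q_O - 4q_K = 0, i.e. q_K = (257 - 2q_O)/4.
Orion substitutes q_K(q_O) into its own profit: π_O = q_O(288 - 2q_O - (257 - 2q_O)/2) - 59q_O = (319/2 - q_O)q_O - 59q_O.
The leader's first-order condition 201/2 - 2q_O = 0 yields q_O = 201/4.
Then q_K = (257 - 2·(201/4))/4 = 313/8.
Total output Q = 715/8, so price P = 288 - 2·(715/8) = 437/4.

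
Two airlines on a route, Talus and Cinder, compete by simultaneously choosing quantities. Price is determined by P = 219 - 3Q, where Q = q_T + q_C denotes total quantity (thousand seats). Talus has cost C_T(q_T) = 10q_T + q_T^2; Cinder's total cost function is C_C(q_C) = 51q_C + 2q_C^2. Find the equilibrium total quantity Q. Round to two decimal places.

32.44

Talus's profit: π_T = (219 - 3Q)q_T - (10q_T + q_T²). Setting ∂π_T/∂q_T = 0: 209 - 8q_T - 3(q_C) = 0.
Cinder's profit: π_C = (219 - 3Q)q_C - (51q_C + 2q_C²). Setting ∂π_C/∂q_C = 0: 168 - 10q_C - 3(q_T) = 0.
Rearranging gives the reaction functions q_T = (209 - 3q_C)/8 and q_C = (168 - 3q_T)/10.
Solving the pair: q_T = 1586/71, q_C = 717/71.
Total output Q = 1586/71 + 717/71 = 32.4366.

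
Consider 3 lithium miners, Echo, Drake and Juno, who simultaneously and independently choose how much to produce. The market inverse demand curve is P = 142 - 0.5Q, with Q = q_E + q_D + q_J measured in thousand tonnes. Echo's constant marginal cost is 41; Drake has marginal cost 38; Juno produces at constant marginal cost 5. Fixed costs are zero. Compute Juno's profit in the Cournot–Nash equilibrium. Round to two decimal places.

5304.50

Echo's profit: π_E = (142 - 0.5Q)q_E - (41q_E). Setting ∂π_E/∂q_E = 0: 101 - q_E - (1/2)(q_D + q_J) = 0.
Drake's first-order condition: 104 - q_D - (1/2)(q_E + q_J) = 0.
Juno's first-order condition: 137 - q_J - (1/2)(q_E + q_D) = 0.
Adding the 3 first-order conditions: 342 − 2Q = 0, so Q = 171.
Back-substituting: q_E = (101 − 171/2)/(1/2) = 31, q_D = (104 − 171/2)/(1/2) = 37, q_J = (137 − 171/2)/(1/2) = 103.
Price P = 142 - (1/2)·171 = 113/2.
Juno's profit: (113/2 - 5)·103 = 5304.5000.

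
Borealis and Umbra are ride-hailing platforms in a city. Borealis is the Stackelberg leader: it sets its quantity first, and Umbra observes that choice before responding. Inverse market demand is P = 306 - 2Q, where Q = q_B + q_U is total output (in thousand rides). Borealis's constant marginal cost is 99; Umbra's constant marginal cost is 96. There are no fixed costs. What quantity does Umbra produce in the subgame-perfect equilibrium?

Solve by backward induction. Given q_B, the follower Umbra maximises π_U = (306 - 2q_B - 2q_U)q_U - 96q_U.
∂π_U/∂q_U = 210 - 2q_B - 4q_U = 0 gives the reaction function q_U = (210 - 2q_B)/4.
Borealis substitutes q_U(q_B) into its own profit: π_B = q_B(306 - 2q_B - (210 - 2q_B)/2) - 99q_B = (201 - q_B)q_B - 99q_B.
The leader's first-order condition 102 - 2q_B = 0 yields q_B = 51.
Then q_U = (210 - 2·51)/4 = 27.

27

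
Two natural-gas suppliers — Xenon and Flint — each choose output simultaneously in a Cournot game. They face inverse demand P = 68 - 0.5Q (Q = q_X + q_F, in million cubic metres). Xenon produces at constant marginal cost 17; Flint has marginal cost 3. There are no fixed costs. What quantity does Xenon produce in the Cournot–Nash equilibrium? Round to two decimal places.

Xenon's profit: π_X = (68 - 0.5Q)q_X - (17q_X). Setting ∂π_X/∂q_X = 0: 51 - q_X - (1/2)(q_F) = 0.
Flint's first-order condition: 65 - q_F - (1/2)(q_X) = 0.
Best responses: q_X = (51 - (1/2)q_F), q_F = (65 - (1/2)q_X).
Substituting one into the other gives q_X = 74/3 and q_F = 158/3.

24.67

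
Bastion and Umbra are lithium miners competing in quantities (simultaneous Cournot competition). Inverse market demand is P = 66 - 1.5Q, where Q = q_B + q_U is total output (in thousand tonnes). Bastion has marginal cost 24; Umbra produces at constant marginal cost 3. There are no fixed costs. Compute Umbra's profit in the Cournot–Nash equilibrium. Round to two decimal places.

522.67

Bastion's profit: π_B = (66 - 1.5Q)q_B - (24q_B). Setting ∂π_B/∂q_B = 0: 42 - 3q_B - (3/2)(q_U) = 0.
Umbra's first-order condition: 63 - 3q_U - (3/2)(q_B) = 0.
Best responses: q_B = (42 - (3/2)q_U)/3, q_U = (63 - (3/2)q_B)/3.
Substituting one into the other gives q_B = 14/3 and q_U = 56/3.
Price P = 66 - (3/2)·(70/3) = 31.
Umbra's profit: (31 - 3)·(56/3) = 1568/3.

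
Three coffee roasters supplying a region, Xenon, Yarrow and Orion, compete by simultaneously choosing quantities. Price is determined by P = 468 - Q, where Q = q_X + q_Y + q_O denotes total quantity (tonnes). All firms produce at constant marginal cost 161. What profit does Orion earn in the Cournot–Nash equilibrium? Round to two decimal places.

5890.56

Each firm earns π_i = (468 - Q)q_i - 161q_i.
Setting ∂π_i/∂q_i = 0 with rivals' quantities fixed: 307 - 2q_i - Σ_{j≠i} q_j = 0.
With identical firms every q_j equals q_i, so Σ_{j≠i} q_j = 2q_i and 307 = 4q_i, giving q_i = 307/4.
Price P = 468 - 921/4 = 951/4.
Orion's profit: (951/4 - 161)·(307/4) = 5890.5625.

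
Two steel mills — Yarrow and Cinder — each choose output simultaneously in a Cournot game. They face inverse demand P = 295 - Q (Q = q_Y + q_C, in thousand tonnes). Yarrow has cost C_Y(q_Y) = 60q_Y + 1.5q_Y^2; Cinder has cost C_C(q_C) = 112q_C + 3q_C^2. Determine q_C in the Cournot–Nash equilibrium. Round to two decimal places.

17.44

Yarrow's profit: π_Y = (295 - Q)q_Y - (60q_Y + (3/2)q_Y²). Setting ∂π_Y/∂q_Y = 0: 235 - 5q_Y - (q_C) = 0.
Cinder's profit: π_C = (295 - Q)q_C - (112q_C + 3q_C²). Setting ∂π_C/∂q_C = 0: 183 - 8q_C - (q_Y) = 0.
So q_Y = (235 - q_C)/5 and q_C = (183 - q_Y)/8.
Solving the pair: q_Y = 1697/39, q_C = 680/39.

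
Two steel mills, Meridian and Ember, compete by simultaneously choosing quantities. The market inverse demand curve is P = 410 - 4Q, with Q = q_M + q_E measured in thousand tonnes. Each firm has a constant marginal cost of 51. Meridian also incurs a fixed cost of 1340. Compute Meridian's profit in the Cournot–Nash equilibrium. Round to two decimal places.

2240.03

Each firm earns π_i = (410 - 4Q)q_i - 51q_i.
First-order condition (treating rivals' output as given): 359 - 8q_i - 4q_j = 0.
With identical firms every q_j equals q_i, so q_j = q_i and 359 = 12q_i, giving q_i = 359/12.
Price P = 410 - 4·(359/6) = 512/3.
Meridian's profit: (512/3 - 51)·(359/12) - 1340 = 2240.0278.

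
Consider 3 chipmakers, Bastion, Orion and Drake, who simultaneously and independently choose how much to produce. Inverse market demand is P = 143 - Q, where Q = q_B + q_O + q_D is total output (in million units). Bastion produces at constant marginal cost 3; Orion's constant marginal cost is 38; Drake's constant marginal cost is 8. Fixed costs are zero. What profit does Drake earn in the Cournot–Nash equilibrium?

Bastion's profit: π_B = (143 - Q)q_B - (3q_B). Setting ∂π_B/∂q_B = 0: 140 - 2q_B - (q_O + q_D) = 0.
Orion's first-order condition: 105 - 2q_O - (q_B + q_D) = 0.
Drake's first-order condition: 135 - 2q_D - (q_B + q_O) = 0.
Summing all 3 equations gives 380 − 4Q = 0, hence Q = 95.
Back-substituting: q_B = (140 − 95) = 45, q_O = (105 − 95) = 10, q_D = (135 − 95) = 40.
Price P = 143 - 95 = 48.
Drake's profit: (48 - 8)·40 = 1600.

1600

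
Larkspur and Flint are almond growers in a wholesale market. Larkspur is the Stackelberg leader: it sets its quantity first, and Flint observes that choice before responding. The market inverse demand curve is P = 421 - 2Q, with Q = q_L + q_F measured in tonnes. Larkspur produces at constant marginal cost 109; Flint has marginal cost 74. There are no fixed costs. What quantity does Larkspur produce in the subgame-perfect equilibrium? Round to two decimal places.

The follower Flint best-responds to any q_L: π_F = (421 - 2Q)q_F - 74q_F.
∂π_F/∂q_F = 347 - 2q_L - 4q_F = 0 gives the reaction function q_F = (347 - 2q_L)/4.
The leader anticipates this reaction. Substituting into P = 421 - 2Q gives P = 495/2 - q_L, so π_L = (495/2 - q_L)q_L - 109q_L.
The leader's first-order condition 277/2 - 2q_L = 0 yields q_L = 277/4.
Then q_F = (347 - 2·(277/4))/4 = 417/8.

69.25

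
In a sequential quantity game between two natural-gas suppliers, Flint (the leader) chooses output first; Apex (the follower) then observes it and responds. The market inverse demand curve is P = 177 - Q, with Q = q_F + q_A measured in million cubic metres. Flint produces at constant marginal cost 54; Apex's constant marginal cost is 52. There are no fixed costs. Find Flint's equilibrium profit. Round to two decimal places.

1830.13

The follower Apex best-responds to any q_F: π_A = (177 - Q)q_A - 52q_A.
Setting the follower's marginal profit to zero, 125 - q_F - 2q_A = 0, i.e. q_A = (125 - q_F)/2.
Flint substitutes q_A(q_F) into its own profit: π_F = q_F(177 - q_F - (125 - q_F)/2) - 54q_F = (229/2 - (1/2)q_F)q_F - 54q_F.
Leader FOC: 121/2 - q_F = 0, so q_F = 121/2.
Then q_A = (125 - 121/2)/2 = 129/4.
Price P = 177 - 371/4 = 337/4.
Flint's profit: (337/4 - 54)·(121/2) = 1830.1250.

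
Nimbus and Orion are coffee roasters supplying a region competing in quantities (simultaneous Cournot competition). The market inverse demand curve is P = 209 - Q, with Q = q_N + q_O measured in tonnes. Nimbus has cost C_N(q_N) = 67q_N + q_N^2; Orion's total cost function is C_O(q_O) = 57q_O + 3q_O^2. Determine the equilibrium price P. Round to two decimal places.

Nimbus's profit: π_N = (209 - Q)q_N - (67q_N + q_N²). Setting ∂π_N/∂q_N = 0: 142 - 4q_N - (q_O) = 0.
Orion's first-order condition: 152 - 8q_O - (q_N) = 0.
So q_N = (142 - q_O)/4 and q_O = (152 - q_N)/8.
Substituting one into the other gives q_N = 984/31 and q_O = 466/31.
Total output Q = 1450/31, so price P = 209 - 1450/31 = 162.2258.

162.23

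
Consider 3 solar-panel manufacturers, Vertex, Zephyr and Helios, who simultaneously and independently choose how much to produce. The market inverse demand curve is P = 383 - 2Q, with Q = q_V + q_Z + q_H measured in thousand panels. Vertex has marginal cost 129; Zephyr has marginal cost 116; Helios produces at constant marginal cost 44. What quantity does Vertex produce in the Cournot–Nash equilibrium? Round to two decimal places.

Vertex's profit: π_V = (383 - 2Q)q_V - (129q_V). Setting ∂π_V/∂q_V = 0: 254 - 4q_V - 2(q_Z + q_H) = 0.
Zephyr's first-order condition: 267 - 4q_Z - 2(q_V + q_H) = 0.
Helios's profit: π_H = (383 - 2Q)q_H - (44q_H). Setting ∂π_H/∂q_H = 0: 339 - 4q_H - 2(q_V + q_Z) = 0.
Adding the 3 conditions: 860 − 4Q − 4Q = 0, i.e. Q = 215/2.
Back-substituting: q_V = (254 − 215)/2 = 39/2, q_Z = (267 − 215)/2 = 26, q_H = (339 − 215)/2 = 62.

19.50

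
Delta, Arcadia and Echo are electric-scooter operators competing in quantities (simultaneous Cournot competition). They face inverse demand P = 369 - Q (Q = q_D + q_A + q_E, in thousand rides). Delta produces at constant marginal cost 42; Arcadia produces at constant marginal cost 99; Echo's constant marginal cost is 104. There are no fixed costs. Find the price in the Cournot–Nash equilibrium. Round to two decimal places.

Delta's profit: π_D = (369 - Q)q_D - (42q_D). Setting ∂π_D/∂q_D = 0: 327 - 2q_D - (q_A + q_E) = 0.
Arcadia's profit: π_A = (369 - Q)q_A - (99q_A). Setting ∂π_A/∂q_A = 0: 270 - 2q_A - (q_D + q_E) = 0.
Echo's first-order condition: 265 - 2q_E - (q_D + q_A) = 0.
Adding the 3 first-order conditions: 862 − 4Q = 0, so Q = 431/2.
Back-substituting: q_D = (327 − 431/2) = 223/2, q_A = (270 − 431/2) = 109/2, q_E = (265 − 431/2) = 99/2.
Total output Q = 431/2, so price P = 369 - 431/2 = 307/2.

153.50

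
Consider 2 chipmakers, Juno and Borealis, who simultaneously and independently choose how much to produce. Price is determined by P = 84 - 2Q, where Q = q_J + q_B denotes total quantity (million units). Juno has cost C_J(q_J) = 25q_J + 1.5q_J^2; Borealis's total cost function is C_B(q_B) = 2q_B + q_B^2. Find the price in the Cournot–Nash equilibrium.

Juno's profit: π_J = (84 - 2Q)q_J - (25q_J + (3/2)q_J²). Setting ∂π_J/∂q_J = 0: 59 - 7q_J - 2(q_B) = 0.
Borealis's first-order condition: 82 - 6q_B - 2(q_J) = 0.
Best responses: q_J = (59 - 2q_B)/7, q_B = (82 - 2q_J)/6.
Solving the pair: q_J = 5, q_B = 12.
Total output Q = 17, so price P = 84 - 2·17 = 50.

50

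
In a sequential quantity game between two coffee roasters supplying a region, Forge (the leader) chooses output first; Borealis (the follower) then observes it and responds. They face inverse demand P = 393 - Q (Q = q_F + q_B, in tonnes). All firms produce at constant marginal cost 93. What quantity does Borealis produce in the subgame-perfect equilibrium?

75

Solve by backward induction. Given q_F, the follower Borealis maximises π_B = (393 - q_F - q_B)q_B - 93q_B.
Follower FOC: 300 - q_F - 2q_B = 0, so q_B(q_F) = (300 - q_F)/2.
The leader anticipates this reaction. Substituting into P = 393 - Q gives P = 243 - (1/2)q_F, so π_F = (243 - (1/2)q_F)q_F - 93q_F.
The leader's first-order condition 150 - q_F = 0 yields q_F = 150.
Then q_B = (300 - 150)/2 = 75.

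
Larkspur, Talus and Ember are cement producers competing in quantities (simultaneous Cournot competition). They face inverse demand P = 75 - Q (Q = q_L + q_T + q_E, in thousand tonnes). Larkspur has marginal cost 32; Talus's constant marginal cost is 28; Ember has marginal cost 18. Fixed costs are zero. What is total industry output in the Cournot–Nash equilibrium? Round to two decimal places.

Larkspur's profit: π_L = (75 - Q)q_L - (32q_L). Setting ∂π_L/∂q_L = 0: 43 - 2q_L - (q_T + q_E) = 0.
Talus's profit: π_T = (75 - Q)q_T - (28q_T). Setting ∂π_T/∂q_T = 0: 47 - 2q_T - (q_L + q_E) = 0.
Ember's profit: π_E = (75 - Q)q_E - (18q_E). Setting ∂π_E/∂q_E = 0: 57 - 2q_E - (q_L + q_T) = 0.
Adding the 3 first-order conditions: 147 − 4Q = 0, so Q = 147/4.
Back-substituting: q_L = (43 − 147/4) = 25/4, q_T = (47 − 147/4) = 41/4, q_E = (57 − 147/4) = 81/4.
Total output Q = 25/4 + 41/4 + 81/4 = 147/4.

36.75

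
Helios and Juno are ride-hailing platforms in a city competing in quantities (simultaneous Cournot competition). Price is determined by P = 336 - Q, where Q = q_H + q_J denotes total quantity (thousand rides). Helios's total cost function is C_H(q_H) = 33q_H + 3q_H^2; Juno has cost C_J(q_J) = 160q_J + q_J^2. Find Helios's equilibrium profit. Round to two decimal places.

Helios's profit: π_H = (336 - Q)q_H - (33q_H + 3q_H²). Setting ∂π_H/∂q_H = 0: 303 - 8q_H - (q_J) = 0.
Juno's profit: π_J = (336 - Q)q_J - (160q_J + q_J²). Setting ∂π_J/∂q_J = 0: 176 - 4q_J - (q_H) = 0.
So q_H = (303 - q_J)/8 and q_J = (176 - q_H)/4.
Solving the pair: q_H = 1036/31, q_J = 1105/31.
Price P = 336 - 69.0645 = 266.9355.
Helios's profit: 266.9355·(1036/31) - 33·(1036/31) - 3(1036/31)² = 4467.4131.

4467.41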